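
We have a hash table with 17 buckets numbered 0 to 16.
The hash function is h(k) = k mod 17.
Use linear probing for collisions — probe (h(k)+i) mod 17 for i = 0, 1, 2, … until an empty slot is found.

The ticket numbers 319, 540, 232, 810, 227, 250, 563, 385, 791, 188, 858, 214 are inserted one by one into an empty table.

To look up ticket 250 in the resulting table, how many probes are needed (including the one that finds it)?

4

319 hashes to 13; slot 13 is free → place at 13.
540 hashes to 13; 13 taken → place at 14.
232 hashes to 11; slot 11 is free → place at 11.
810 hashes to 11; 11 taken → place at 12.
227 hashes to 6; slot 6 is free → place at 6.
250 hashes to 12; 12,13,14 taken → place at 15.
563 hashes to 2; slot 2 is free → place at 2.
385 hashes to 11; 11,12,13,14,15 taken → place at 16.
791 hashes to 9; slot 9 is free → place at 9.
188 hashes to 1; slot 1 is free → place at 1.
858 hashes to 8; slot 8 is free → place at 8.
214 hashes to 10; slot 10 is free → place at 10.
Table: [-, 188, 563, -, -, -, 227, -, 858, 791, 214, 232, 810, 319, 540, 250, 385]
Lookup 250: h=12, probe 12,13,14,15 → found at 15.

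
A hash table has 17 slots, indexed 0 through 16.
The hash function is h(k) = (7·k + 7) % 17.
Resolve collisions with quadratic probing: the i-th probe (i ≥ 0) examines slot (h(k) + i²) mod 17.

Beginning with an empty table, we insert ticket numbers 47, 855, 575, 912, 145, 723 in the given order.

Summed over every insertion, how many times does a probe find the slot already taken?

2

Insert 47: h=13, slot 13 empty -> index 13.
Insert 855: h=8, slot 8 empty -> index 8.
Insert 575: h=3, slot 3 empty -> index 3.
Insert 912: h=16, slot 16 empty -> index 16.
Insert 145: h=2, slot 2 empty -> index 2.
Insert 723: h=2, slots 2,3 occupied -> index 6.
Table: [_, _, 145, 575, _, _, 723, _, 855, _, _, _, _, 47, _, _, 912]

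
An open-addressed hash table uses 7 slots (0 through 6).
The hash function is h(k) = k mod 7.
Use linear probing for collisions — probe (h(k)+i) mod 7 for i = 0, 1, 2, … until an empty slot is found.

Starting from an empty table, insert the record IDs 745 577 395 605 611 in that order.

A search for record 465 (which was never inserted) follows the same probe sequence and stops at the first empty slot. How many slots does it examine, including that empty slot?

5

745: h=3 => slot 3
577: h=3, probe 3,4 => slot 4
395: h=3, probe 3,4,5 => slot 5
605: h=3, probe 3,4,5,6 => slot 6
611: h=2 => slot 2
Table: [∅, ∅, 611, 745, 577, 395, 605]
Lookup 465: h=3, probe 3,4,5,6,0 → slot 0 empty, not found.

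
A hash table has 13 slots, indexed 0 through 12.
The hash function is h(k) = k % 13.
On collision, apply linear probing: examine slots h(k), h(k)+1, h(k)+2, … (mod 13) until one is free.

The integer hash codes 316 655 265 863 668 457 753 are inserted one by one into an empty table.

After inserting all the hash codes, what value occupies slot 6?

265

Insert 316: h=4, slot 4 empty → index 4.
Insert 655: h=5, slot 5 empty → index 5.
Insert 265: h=5, slot 5 occupied → index 6.
Insert 863: h=5, slots 5,6 occupied → index 7.
Insert 668: h=5, slots 5,6,7 occupied → index 8.
Insert 457: h=2, slot 2 empty → index 2.
Insert 753: h=12, slot 12 empty → index 12.
Table: [∅, ∅, 457, ∅, 316, 655, 265, 863, 668, ∅, ∅, ∅, 753]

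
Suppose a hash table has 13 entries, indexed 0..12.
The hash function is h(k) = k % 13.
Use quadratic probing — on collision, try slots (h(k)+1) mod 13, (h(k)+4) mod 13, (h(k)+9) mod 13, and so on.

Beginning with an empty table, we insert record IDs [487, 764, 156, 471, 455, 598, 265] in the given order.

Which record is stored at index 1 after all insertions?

455

Insert 487: h=6, slot 6 empty → index 6.
Insert 764: h=10, slot 10 empty → index 10.
Insert 156: h=0, slot 0 empty → index 0.
Insert 471: h=3, slot 3 empty → index 3.
Insert 455: h=0, slot 0 occupied → index 1.
Insert 598: h=0, slots 0,1 occupied → index 4.
Insert 265: h=5, slot 5 empty → index 5.
Table: [156, 455, -, 471, 598, 265, 487, -, -, -, 764, -, -]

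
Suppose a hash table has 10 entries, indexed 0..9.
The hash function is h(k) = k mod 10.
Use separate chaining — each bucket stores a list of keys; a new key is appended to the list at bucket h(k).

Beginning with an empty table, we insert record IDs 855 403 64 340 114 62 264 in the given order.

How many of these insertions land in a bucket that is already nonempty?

855 -> bucket 5
403 -> bucket 3
64 -> bucket 4
340 -> bucket 0
114 -> bucket 4 (collision)
62 -> bucket 2
264 -> bucket 4 (collision)
Final buckets:
0: 340
1: —
2: 62
3: 403
4: 64 -> 114 -> 264
5: 855
6: —
7: —
8: —
9: —

2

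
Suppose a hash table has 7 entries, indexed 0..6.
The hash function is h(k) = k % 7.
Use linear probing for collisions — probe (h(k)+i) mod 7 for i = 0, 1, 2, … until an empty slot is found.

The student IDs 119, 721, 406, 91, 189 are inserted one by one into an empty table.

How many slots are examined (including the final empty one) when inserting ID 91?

4

119: h=0 => slot 0
721: h=0, probe 0,1 => slot 1
406: h=0, probe 0,1,2 => slot 2
91: h=0, probe 0,1,2,3 => slot 3
189: h=0, probe 0,1,2,3,4 => slot 4
Table: [119, 721, 406, 91, 189, —, —]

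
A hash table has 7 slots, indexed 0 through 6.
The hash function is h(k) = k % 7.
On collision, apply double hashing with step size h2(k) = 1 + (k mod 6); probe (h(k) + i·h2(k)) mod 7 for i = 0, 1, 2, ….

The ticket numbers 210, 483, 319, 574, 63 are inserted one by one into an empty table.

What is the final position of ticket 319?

210: h=0 => slot 0
483: h=0, h2=4, probe 0,4 => slot 4
319: h=4, h2=2, probe 4,6 => slot 6
574: h=0, h2=5, probe 0,5 => slot 5
63: h=0, h2=4, probe 0,4,1 => slot 1
Table: [210, 63, ., ., 483, 574, 319]

6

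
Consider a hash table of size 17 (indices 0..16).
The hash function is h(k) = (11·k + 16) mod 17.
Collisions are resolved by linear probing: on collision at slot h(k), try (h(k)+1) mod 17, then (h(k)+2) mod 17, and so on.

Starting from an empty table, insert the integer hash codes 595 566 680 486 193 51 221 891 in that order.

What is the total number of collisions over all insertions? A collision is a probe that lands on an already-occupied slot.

6

595 hashes to 16; slot 16 is free → place at 16.
566 hashes to 3; slot 3 is free → place at 3.
680 hashes to 16; 16 taken → place at 0.
486 hashes to 7; slot 7 is free → place at 7.
193 hashes to 14; slot 14 is free → place at 14.
51 hashes to 16; 16,0 taken → place at 1.
221 hashes to 16; 16,0,1 taken → place at 2.
891 hashes to 8; slot 8 is free → place at 8.
Table: [680, 51, 221, 566, _, _, _, 486, 891, _, _, _, _, _, 193, _, 595]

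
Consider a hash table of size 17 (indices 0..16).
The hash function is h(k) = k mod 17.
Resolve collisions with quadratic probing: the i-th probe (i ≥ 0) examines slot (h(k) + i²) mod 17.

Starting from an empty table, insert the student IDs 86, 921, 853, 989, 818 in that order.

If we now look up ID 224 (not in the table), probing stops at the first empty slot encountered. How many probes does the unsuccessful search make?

86: h=1 => slot 1
921: h=3 => slot 3
853: h=3, probe 3,4 => slot 4
989: h=3, probe 3,4,7 => slot 7
818: h=2 => slot 2
Table: [∅, 86, 818, 921, 853, ∅, ∅, 989, ∅, ∅, ∅, ∅, ∅, ∅, ∅, ∅, ∅]
Lookup 224: h=3, probe 3,4,7,12 → slot 12 empty, not found.

4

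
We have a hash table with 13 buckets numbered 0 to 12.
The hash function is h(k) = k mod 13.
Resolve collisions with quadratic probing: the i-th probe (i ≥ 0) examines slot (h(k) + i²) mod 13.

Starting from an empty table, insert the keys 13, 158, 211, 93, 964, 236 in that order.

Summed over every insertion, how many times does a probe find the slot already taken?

Insert 13: h=0, slot 0 empty → index 0.
Insert 158: h=2, slot 2 empty → index 2.
Insert 211: h=3, slot 3 empty → index 3.
Insert 93: h=2, slots 2,3 occupied → index 6.
Insert 964: h=2, slots 2,3,6 occupied → index 11.
Insert 236: h=2, slots 2,3,6,11 occupied → index 5.
Table: [13, —, 158, 211, —, 236, 93, —, —, —, —, 964, —]

9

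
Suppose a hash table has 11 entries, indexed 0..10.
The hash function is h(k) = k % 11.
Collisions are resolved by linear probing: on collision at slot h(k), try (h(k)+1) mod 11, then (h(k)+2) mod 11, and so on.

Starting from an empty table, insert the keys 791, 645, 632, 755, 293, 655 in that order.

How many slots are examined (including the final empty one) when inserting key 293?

791 hashes to 10; slot 10 is free → place at 10.
645 hashes to 7; slot 7 is free → place at 7.
632 hashes to 5; slot 5 is free → place at 5.
755 hashes to 7; 7 taken → place at 8.
293 hashes to 7; 7,8 taken → place at 9.
655 hashes to 6; slot 6 is free → place at 6.
Table: [—, —, —, —, —, 632, 655, 645, 755, 293, 791]

3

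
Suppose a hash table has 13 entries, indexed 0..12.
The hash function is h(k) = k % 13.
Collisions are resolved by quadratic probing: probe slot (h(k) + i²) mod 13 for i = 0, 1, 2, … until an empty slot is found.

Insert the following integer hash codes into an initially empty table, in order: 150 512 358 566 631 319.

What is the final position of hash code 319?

Insert 150: h=7, slot 7 empty => index 7.
Insert 512: h=5, slot 5 empty => index 5.
Insert 358: h=7, slot 7 occupied => index 8.
Insert 566: h=7, slots 7,8 occupied => index 11.
Insert 631: h=7, slots 7,8,11 occupied => index 3.
Insert 319: h=7, slots 7,8,11,3 occupied => index 10.
Table: [∅, ∅, ∅, 631, ∅, 512, ∅, 150, 358, ∅, 319, 566, ∅]

10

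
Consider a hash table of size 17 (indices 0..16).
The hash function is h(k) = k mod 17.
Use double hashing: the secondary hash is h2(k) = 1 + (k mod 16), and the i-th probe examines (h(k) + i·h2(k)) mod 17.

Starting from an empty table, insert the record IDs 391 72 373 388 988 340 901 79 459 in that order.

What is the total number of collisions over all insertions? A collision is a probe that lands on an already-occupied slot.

391: h=0 → slot 0
72: h=4 → slot 4
373: h=16 → slot 16
388: h=14 → slot 14
988: h=2 → slot 2
340: h=0, h2=5, probe 0,5 → slot 5
901: h=0, h2=6, probe 0,6 → slot 6
79: h=11 → slot 11
459: h=0, h2=12, probe 0,12 → slot 12
Table: [391, _, 988, _, 72, 340, 901, _, _, _, _, 79, 459, _, 388, _, 373]

3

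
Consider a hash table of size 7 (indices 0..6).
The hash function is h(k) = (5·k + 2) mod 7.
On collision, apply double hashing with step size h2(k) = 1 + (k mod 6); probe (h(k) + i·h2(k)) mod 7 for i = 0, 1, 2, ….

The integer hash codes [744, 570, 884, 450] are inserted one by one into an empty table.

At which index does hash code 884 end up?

744: h=5 -> slot 5
570: h=3 -> slot 3
884: h=5, h2=3, probe 5,1 -> slot 1
450: h=5, h2=1, probe 5,6 -> slot 6
Table: [., 884, ., 570, ., 744, 450]

1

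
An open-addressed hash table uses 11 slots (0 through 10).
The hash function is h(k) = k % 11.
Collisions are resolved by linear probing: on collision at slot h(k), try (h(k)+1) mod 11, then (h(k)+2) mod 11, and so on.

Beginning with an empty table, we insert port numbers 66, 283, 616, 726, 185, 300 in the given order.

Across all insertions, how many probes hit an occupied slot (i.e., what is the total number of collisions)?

3

66 hashes to 0; slot 0 is free -> place at 0.
283 hashes to 8; slot 8 is free -> place at 8.
616 hashes to 0; 0 taken -> place at 1.
726 hashes to 0; 0,1 taken -> place at 2.
185 hashes to 9; slot 9 is free -> place at 9.
300 hashes to 3; slot 3 is free -> place at 3.
Table: [66, 616, 726, 300, —, —, —, —, 283, 185, —]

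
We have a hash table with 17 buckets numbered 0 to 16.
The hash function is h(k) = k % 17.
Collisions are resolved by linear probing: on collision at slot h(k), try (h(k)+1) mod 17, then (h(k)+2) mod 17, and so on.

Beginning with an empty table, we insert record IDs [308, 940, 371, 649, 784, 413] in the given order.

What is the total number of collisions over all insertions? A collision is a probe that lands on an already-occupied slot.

3

Insert 308: h=2, slot 2 empty -> index 2.
Insert 940: h=5, slot 5 empty -> index 5.
Insert 371: h=14, slot 14 empty -> index 14.
Insert 649: h=3, slot 3 empty -> index 3.
Insert 784: h=2, slots 2,3 occupied -> index 4.
Insert 413: h=5, slot 5 occupied -> index 6.
Table: [_, _, 308, 649, 784, 940, 413, _, _, _, _, _, _, _, 371, _, _]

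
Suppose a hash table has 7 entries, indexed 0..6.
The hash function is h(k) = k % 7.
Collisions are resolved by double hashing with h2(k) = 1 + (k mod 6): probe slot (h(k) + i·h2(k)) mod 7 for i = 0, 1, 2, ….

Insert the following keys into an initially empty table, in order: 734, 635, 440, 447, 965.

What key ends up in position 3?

447

734 hashes to 6; slot 6 is free → place at 6.
635 hashes to 5; slot 5 is free → place at 5.
440 hashes to 6, h2=3; 6 taken → place at 2.
447 hashes to 6, h2=4; 6 taken → place at 3.
965 hashes to 6, h2=6; 6,5 taken → place at 4.
Table: [., ., 440, 447, 965, 635, 734]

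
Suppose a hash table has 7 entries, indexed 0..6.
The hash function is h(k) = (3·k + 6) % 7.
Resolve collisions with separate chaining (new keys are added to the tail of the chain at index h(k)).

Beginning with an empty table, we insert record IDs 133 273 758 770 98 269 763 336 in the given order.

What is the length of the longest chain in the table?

6

Insert 133: h=6, bucket 6 empty → new chain.
Insert 273: h=6, bucket 6 nonempty → append to chain.
Insert 758: h=5, bucket 5 empty → new chain.
Insert 770: h=6, bucket 6 nonempty → append to chain.
Insert 98: h=6, bucket 6 nonempty → append to chain.
Insert 269: h=1, bucket 1 empty → new chain.
Insert 763: h=6, bucket 6 nonempty → append to chain.
Insert 336: h=6, bucket 6 nonempty → append to chain.
Final buckets:
0: —
1: 269
2: —
3: —
4: —
5: 758
6: 133 -> 273 -> 770 -> 98 -> 763 -> 336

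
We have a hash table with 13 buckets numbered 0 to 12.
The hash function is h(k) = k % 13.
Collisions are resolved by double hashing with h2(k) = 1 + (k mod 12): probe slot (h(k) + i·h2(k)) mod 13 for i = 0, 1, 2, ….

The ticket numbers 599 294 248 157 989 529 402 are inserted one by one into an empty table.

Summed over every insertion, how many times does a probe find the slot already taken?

599: h=1 → slot 1
294: h=8 → slot 8
248: h=1, h2=9, probe 1,10 → slot 10
157: h=1, h2=2, probe 1,3 → slot 3
989: h=1, h2=6, probe 1,7 → slot 7
529: h=9 → slot 9
402: h=12 → slot 12
Table: [—, 599, —, 157, —, —, —, 989, 294, 529, 248, —, 402]

3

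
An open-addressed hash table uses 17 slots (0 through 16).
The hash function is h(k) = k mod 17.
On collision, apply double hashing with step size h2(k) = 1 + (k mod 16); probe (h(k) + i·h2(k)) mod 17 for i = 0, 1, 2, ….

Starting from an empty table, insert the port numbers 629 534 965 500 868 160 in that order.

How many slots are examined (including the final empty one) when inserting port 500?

Insert 629: h=0, slot 0 empty => index 0.
Insert 534: h=7, slot 7 empty => index 7.
Insert 965: h=13, slot 13 empty => index 13.
Insert 500: h=7, h2=5, slot 7 occupied => index 12.
Insert 868: h=1, slot 1 empty => index 1.
Insert 160: h=7, h2=1, slot 7 occupied => index 8.
Table: [629, 868, —, —, —, —, —, 534, 160, —, —, —, 500, 965, —, —, —]

2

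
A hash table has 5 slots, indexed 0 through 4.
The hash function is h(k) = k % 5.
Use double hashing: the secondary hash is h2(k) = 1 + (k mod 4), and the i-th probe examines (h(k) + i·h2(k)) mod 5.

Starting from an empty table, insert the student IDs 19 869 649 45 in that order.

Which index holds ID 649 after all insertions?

3

Insert 19: h=4, slot 4 empty => index 4.
Insert 869: h=4, h2=2, slot 4 occupied => index 1.
Insert 649: h=4, h2=2, slots 4,1 occupied => index 3.
Insert 45: h=0, slot 0 empty => index 0.
Table: [45, 869, -, 649, 19]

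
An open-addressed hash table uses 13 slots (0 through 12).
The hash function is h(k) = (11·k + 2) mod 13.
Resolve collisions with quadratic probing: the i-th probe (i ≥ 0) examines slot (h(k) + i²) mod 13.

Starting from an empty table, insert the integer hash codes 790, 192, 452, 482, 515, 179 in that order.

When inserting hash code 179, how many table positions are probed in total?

4

790: h=8 → slot 8
192: h=8, probe 8,9 → slot 9
452: h=8, probe 8,9,12 → slot 12
482: h=0 → slot 0
515: h=12, probe 12,0,3 → slot 3
179: h=8, probe 8,9,12,4 → slot 4
Table: [482, ∅, ∅, 515, 179, ∅, ∅, ∅, 790, 192, ∅, ∅, 452]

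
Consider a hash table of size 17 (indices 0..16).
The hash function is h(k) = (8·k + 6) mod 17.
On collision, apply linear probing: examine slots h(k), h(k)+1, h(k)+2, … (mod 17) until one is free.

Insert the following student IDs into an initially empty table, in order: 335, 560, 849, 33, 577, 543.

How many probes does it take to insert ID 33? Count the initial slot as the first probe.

Insert 335: h=0, slot 0 empty => index 0.
Insert 560: h=15, slot 15 empty => index 15.
Insert 849: h=15, slot 15 occupied => index 16.
Insert 33: h=15, slots 15,16,0 occupied => index 1.
Insert 577: h=15, slots 15,16,0,1 occupied => index 2.
Insert 543: h=15, slots 15,16,0,1,2 occupied => index 3.
Table: [335, 33, 577, 543, -, -, -, -, -, -, -, -, -, -, -, 560, 849]

4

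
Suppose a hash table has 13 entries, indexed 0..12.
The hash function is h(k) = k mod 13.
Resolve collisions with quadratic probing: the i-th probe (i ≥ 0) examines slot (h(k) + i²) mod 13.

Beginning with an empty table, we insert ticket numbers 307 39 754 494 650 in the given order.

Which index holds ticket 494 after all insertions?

307 hashes to 8; slot 8 is free -> place at 8.
39 hashes to 0; slot 0 is free -> place at 0.
754 hashes to 0; 0 taken -> place at 1.
494 hashes to 0; 0,1 taken -> place at 4.
650 hashes to 0; 0,1,4 taken -> place at 9.
Table: [39, 754, —, —, 494, —, —, —, 307, 650, —, —, —]

4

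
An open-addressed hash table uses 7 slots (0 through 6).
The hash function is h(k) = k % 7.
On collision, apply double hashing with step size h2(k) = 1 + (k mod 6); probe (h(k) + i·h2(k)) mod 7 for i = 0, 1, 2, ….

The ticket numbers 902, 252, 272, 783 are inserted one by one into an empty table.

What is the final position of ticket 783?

3

902: h=6 → slot 6
252: h=0 → slot 0
272: h=6, h2=3, probe 6,2 → slot 2
783: h=6, h2=4, probe 6,3 → slot 3
Table: [252, ., 272, 783, ., ., 902]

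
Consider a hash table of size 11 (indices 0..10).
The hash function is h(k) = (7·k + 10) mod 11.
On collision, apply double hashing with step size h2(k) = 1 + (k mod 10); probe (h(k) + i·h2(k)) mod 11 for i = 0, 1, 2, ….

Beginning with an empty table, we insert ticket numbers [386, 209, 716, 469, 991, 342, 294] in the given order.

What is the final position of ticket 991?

8

386: h=6 => slot 6
209: h=10 => slot 10
716: h=6, h2=7, probe 6,2 => slot 2
469: h=4 => slot 4
991: h=6, h2=2, probe 6,8 => slot 8
342: h=6, h2=3, probe 6,9 => slot 9
294: h=0 => slot 0
Table: [294, —, 716, —, 469, —, 386, —, 991, 342, 209]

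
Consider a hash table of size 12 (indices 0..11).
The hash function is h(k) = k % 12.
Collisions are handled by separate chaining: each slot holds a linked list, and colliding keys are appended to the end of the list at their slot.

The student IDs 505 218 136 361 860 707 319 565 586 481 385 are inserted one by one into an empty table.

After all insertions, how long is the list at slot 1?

5

505 → bucket 1
218 → bucket 2
136 → bucket 4
361 → bucket 1 (collision)
860 → bucket 8
707 → bucket 11
319 → bucket 7
565 → bucket 1 (collision)
586 → bucket 10
481 → bucket 1 (collision)
385 → bucket 1 (collision)
Final buckets:
0: —
1: 505 -> 361 -> 565 -> 481 -> 385
2: 218
3: —
4: 136
5: —
6: —
7: 319
8: 860
9: —
10: 586
11: 707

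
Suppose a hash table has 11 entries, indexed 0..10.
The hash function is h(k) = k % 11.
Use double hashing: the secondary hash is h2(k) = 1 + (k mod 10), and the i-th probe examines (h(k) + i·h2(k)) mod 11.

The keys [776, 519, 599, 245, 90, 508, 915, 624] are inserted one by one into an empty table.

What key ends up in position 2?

Insert 776: h=6, slot 6 empty → index 6.
Insert 519: h=2, slot 2 empty → index 2.
Insert 599: h=5, slot 5 empty → index 5.
Insert 245: h=3, slot 3 empty → index 3.
Insert 90: h=2, h2=1, slots 2,3 occupied → index 4.
Insert 508: h=2, h2=9, slot 2 occupied → index 0.
Insert 915: h=2, h2=6, slot 2 occupied → index 8.
Insert 624: h=8, h2=5, slots 8,2 occupied → index 7.
Table: [508, —, 519, 245, 90, 599, 776, 624, 915, —, —]

519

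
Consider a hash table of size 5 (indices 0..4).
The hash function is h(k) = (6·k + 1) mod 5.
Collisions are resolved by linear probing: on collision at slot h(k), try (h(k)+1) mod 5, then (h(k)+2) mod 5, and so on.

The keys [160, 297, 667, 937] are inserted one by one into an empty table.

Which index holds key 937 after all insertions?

0

160 hashes to 1; slot 1 is free → place at 1.
297 hashes to 3; slot 3 is free → place at 3.
667 hashes to 3; 3 taken → place at 4.
937 hashes to 3; 3,4 taken → place at 0.
Table: [937, 160, ., 297, 667]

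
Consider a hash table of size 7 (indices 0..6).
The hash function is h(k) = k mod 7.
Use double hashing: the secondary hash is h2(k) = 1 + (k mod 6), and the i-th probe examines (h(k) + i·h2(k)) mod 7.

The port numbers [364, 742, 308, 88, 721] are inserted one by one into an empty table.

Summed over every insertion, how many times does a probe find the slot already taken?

364 hashes to 0; slot 0 is free => place at 0.
742 hashes to 0, h2=5; 0 taken => place at 5.
308 hashes to 0, h2=3; 0 taken => place at 3.
88 hashes to 4; slot 4 is free => place at 4.
721 hashes to 0, h2=2; 0 taken => place at 2.
Table: [364, ., 721, 308, 88, 742, .]

3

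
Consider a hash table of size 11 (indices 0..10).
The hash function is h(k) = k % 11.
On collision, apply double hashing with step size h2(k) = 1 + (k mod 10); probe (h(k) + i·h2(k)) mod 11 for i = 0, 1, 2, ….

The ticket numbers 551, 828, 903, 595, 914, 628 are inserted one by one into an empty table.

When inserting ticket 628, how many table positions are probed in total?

551: h=1 → slot 1
828: h=3 → slot 3
903: h=1, h2=4, probe 1,5 → slot 5
595: h=1, h2=6, probe 1,7 → slot 7
914: h=1, h2=5, probe 1,6 → slot 6
628: h=1, h2=9, probe 1,10 → slot 10
Table: [., 551, ., 828, ., 903, 914, 595, ., ., 628]

2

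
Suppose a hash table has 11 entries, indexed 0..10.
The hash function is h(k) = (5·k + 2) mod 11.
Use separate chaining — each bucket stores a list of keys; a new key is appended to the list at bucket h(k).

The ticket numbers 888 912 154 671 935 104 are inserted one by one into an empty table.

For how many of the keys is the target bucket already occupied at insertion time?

2

Insert 888: h=9, bucket 9 empty -> new chain.
Insert 912: h=8, bucket 8 empty -> new chain.
Insert 154: h=2, bucket 2 empty -> new chain.
Insert 671: h=2, bucket 2 nonempty -> append to chain.
Insert 935: h=2, bucket 2 nonempty -> append to chain.
Insert 104: h=5, bucket 5 empty -> new chain.
Final buckets:
0: .
1: .
2: 154 -> 671 -> 935
3: .
4: .
5: 104
6: .
7: .
8: 912
9: 888
10: .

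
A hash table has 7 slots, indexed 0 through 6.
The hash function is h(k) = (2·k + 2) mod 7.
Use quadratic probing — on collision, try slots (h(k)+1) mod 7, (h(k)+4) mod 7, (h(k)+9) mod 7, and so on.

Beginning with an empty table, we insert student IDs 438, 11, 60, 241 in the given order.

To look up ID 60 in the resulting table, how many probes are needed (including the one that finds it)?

3

Insert 438: h=3, slot 3 empty => index 3.
Insert 11: h=3, slot 3 occupied => index 4.
Insert 60: h=3, slots 3,4 occupied => index 0.
Insert 241: h=1, slot 1 empty => index 1.
Table: [60, 241, _, 438, 11, _, _]
Lookup 60: h=3, probe 3,4,0 → found at 0.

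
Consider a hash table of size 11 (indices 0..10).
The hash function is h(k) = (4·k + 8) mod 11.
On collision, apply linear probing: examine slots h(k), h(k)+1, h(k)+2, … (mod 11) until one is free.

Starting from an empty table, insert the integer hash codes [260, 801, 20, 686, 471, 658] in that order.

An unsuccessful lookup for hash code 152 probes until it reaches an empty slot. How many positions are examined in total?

260 hashes to 3; slot 3 is free → place at 3.
801 hashes to 0; slot 0 is free → place at 0.
20 hashes to 0; 0 taken → place at 1.
686 hashes to 2; slot 2 is free → place at 2.
471 hashes to 0; 0,1,2,3 taken → place at 4.
658 hashes to 0; 0,1,2,3,4 taken → place at 5.
Table: [801, 20, 686, 260, 471, 658, -, -, -, -, -]
Lookup 152: h=0, probe 0,1,2,3,4,5,6 → slot 6 empty, not found.

7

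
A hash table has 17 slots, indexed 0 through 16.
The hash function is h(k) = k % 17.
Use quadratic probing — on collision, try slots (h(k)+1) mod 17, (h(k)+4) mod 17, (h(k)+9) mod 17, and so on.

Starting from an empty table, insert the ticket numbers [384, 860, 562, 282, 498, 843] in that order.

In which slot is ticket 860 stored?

384 hashes to 10; slot 10 is free => place at 10.
860 hashes to 10; 10 taken => place at 11.
562 hashes to 1; slot 1 is free => place at 1.
282 hashes to 10; 10,11 taken => place at 14.
498 hashes to 5; slot 5 is free => place at 5.
843 hashes to 10; 10,11,14 taken => place at 2.
Table: [_, 562, 843, _, _, 498, _, _, _, _, 384, 860, _, _, 282, _, _]

11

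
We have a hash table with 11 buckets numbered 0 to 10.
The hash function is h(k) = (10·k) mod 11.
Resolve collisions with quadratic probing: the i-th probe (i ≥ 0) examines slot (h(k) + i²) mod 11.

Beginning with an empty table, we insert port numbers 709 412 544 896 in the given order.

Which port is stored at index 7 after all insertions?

412

Insert 709: h=6, slot 6 empty => index 6.
Insert 412: h=6, slot 6 occupied => index 7.
Insert 544: h=6, slots 6,7 occupied => index 10.
Insert 896: h=6, slots 6,7,10 occupied => index 4.
Table: [_, _, _, _, 896, _, 709, 412, _, _, 544]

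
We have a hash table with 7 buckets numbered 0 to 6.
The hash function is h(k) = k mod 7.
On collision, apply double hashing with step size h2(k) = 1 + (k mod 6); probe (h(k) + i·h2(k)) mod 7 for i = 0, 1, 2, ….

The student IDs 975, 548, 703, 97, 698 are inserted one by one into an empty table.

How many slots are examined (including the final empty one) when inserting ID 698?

2

975 hashes to 2; slot 2 is free → place at 2.
548 hashes to 2, h2=3; 2 taken → place at 5.
703 hashes to 3; slot 3 is free → place at 3.
97 hashes to 6; slot 6 is free → place at 6.
698 hashes to 5, h2=3; 5 taken → place at 1.
Table: [-, 698, 975, 703, -, 548, 97]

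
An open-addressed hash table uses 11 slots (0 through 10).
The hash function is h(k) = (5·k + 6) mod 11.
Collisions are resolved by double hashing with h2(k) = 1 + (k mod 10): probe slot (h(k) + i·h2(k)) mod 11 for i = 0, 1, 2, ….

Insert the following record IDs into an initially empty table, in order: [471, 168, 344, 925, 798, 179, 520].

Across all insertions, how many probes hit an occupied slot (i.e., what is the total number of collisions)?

4

Insert 471: h=7, slot 7 empty -> index 7.
Insert 168: h=10, slot 10 empty -> index 10.
Insert 344: h=10, h2=5, slot 10 occupied -> index 4.
Insert 925: h=0, slot 0 empty -> index 0.
Insert 798: h=3, slot 3 empty -> index 3.
Insert 179: h=10, h2=10, slot 10 occupied -> index 9.
Insert 520: h=10, h2=1, slots 10,0 occupied -> index 1.
Table: [925, 520, -, 798, 344, -, -, 471, -, 179, 168]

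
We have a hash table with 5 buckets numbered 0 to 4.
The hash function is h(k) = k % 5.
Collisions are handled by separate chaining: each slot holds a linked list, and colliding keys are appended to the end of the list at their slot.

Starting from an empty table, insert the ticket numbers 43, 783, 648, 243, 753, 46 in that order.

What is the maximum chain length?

5

43 → bucket 3
783 → bucket 3 (collision)
648 → bucket 3 (collision)
243 → bucket 3 (collision)
753 → bucket 3 (collision)
46 → bucket 1
Final buckets:
0: ∅
1: 46
2: ∅
3: 43 -> 783 -> 648 -> 243 -> 753
4: ∅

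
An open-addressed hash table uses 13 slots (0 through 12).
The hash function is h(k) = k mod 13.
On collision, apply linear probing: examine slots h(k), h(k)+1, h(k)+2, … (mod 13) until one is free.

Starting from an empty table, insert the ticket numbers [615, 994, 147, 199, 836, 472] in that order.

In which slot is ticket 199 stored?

Insert 615: h=4, slot 4 empty => index 4.
Insert 994: h=6, slot 6 empty => index 6.
Insert 147: h=4, slot 4 occupied => index 5.
Insert 199: h=4, slots 4,5,6 occupied => index 7.
Insert 836: h=4, slots 4,5,6,7 occupied => index 8.
Insert 472: h=4, slots 4,5,6,7,8 occupied => index 9.
Table: [-, -, -, -, 615, 147, 994, 199, 836, 472, -, -, -]

7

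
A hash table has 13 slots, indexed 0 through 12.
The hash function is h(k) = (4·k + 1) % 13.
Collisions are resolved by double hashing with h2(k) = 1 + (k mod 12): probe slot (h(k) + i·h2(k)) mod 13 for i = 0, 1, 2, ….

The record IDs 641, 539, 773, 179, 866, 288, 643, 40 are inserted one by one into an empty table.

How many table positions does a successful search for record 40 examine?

641 hashes to 4; slot 4 is free → place at 4.
539 hashes to 12; slot 12 is free → place at 12.
773 hashes to 12, h2=6; 12 taken → place at 5.
179 hashes to 2; slot 2 is free → place at 2.
866 hashes to 7; slot 7 is free → place at 7.
288 hashes to 9; slot 9 is free → place at 9.
643 hashes to 12, h2=8; 12,7,2 taken → place at 10.
40 hashes to 5, h2=5; 5,10,2,7,12,4,9 taken → place at 1.
Table: [., 40, 179, ., 641, 773, ., 866, ., 288, 643, ., 539]
Lookup 40: h=5, h2=5, probe 5,10,2,7,12,4,9,1 → found at 1.

8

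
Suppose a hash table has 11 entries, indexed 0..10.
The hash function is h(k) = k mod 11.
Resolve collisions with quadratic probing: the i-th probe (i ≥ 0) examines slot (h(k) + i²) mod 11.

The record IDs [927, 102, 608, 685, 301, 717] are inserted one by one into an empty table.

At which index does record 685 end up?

1

927: h=3 -> slot 3
102: h=3, probe 3,4 -> slot 4
608: h=3, probe 3,4,7 -> slot 7
685: h=3, probe 3,4,7,1 -> slot 1
301: h=4, probe 4,5 -> slot 5
717: h=2 -> slot 2
Table: [—, 685, 717, 927, 102, 301, —, 608, —, —, —]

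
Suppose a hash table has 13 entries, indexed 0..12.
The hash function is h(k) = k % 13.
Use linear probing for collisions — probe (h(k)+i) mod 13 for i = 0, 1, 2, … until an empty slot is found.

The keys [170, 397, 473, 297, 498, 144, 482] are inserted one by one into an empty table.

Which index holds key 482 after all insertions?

3

Insert 170: h=1, slot 1 empty -> index 1.
Insert 397: h=7, slot 7 empty -> index 7.
Insert 473: h=5, slot 5 empty -> index 5.
Insert 297: h=11, slot 11 empty -> index 11.
Insert 498: h=4, slot 4 empty -> index 4.
Insert 144: h=1, slot 1 occupied -> index 2.
Insert 482: h=1, slots 1,2 occupied -> index 3.
Table: [_, 170, 144, 482, 498, 473, _, 397, _, _, _, 297, _]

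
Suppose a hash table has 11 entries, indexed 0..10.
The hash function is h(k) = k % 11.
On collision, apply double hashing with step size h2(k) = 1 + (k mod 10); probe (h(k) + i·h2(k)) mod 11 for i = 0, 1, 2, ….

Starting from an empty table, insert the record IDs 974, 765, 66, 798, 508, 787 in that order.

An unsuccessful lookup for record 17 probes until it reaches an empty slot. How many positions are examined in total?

Insert 974: h=6, slot 6 empty -> index 6.
Insert 765: h=6, h2=6, slot 6 occupied -> index 1.
Insert 66: h=0, slot 0 empty -> index 0.
Insert 798: h=6, h2=9, slot 6 occupied -> index 4.
Insert 508: h=2, slot 2 empty -> index 2.
Insert 787: h=6, h2=8, slot 6 occupied -> index 3.
Table: [66, 765, 508, 787, 798, —, 974, —, —, —, —]
Lookup 17: h=6, h2=8, probe 6,3,0,8 → slot 8 empty, not found.

4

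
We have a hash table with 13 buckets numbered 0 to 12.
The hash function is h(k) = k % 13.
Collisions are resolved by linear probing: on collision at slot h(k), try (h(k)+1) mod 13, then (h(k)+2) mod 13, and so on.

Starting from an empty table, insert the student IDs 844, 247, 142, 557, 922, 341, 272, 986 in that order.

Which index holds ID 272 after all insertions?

4

Insert 844: h=12, slot 12 empty → index 12.
Insert 247: h=0, slot 0 empty → index 0.
Insert 142: h=12, slots 12,0 occupied → index 1.
Insert 557: h=11, slot 11 empty → index 11.
Insert 922: h=12, slots 12,0,1 occupied → index 2.
Insert 341: h=3, slot 3 empty → index 3.
Insert 272: h=12, slots 12,0,1,2,3 occupied → index 4.
Insert 986: h=11, slots 11,12,0,1,2,3,4 occupied → index 5.
Table: [247, 142, 922, 341, 272, 986, -, -, -, -, -, 557, 844]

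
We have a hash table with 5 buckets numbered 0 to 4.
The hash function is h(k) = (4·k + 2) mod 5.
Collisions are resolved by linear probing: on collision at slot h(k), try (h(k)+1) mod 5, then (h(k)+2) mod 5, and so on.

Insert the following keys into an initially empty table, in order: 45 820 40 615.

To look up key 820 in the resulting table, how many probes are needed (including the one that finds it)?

45 hashes to 2; slot 2 is free => place at 2.
820 hashes to 2; 2 taken => place at 3.
40 hashes to 2; 2,3 taken => place at 4.
615 hashes to 2; 2,3,4 taken => place at 0.
Table: [615, -, 45, 820, 40]
Lookup 820: h=2, probe 2,3 → found at 3.

2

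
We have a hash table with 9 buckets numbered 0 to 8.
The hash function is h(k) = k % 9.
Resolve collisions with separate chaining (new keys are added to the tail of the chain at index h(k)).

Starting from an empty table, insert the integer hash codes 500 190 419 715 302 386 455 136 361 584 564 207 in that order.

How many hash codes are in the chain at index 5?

Insert 500: h=5, bucket 5 empty → new chain.
Insert 190: h=1, bucket 1 empty → new chain.
Insert 419: h=5, bucket 5 nonempty → append to chain.
Insert 715: h=4, bucket 4 empty → new chain.
Insert 302: h=5, bucket 5 nonempty → append to chain.
Insert 386: h=8, bucket 8 empty → new chain.
Insert 455: h=5, bucket 5 nonempty → append to chain.
Insert 136: h=1, bucket 1 nonempty → append to chain.
Insert 361: h=1, bucket 1 nonempty → append to chain.
Insert 584: h=8, bucket 8 nonempty → append to chain.
Insert 564: h=6, bucket 6 empty → new chain.
Insert 207: h=0, bucket 0 empty → new chain.
Final buckets:
0: 207
1: 190 -> 136 -> 361
2: —
3: —
4: 715
5: 500 -> 419 -> 302 -> 455
6: 564
7: —
8: 386 -> 584

4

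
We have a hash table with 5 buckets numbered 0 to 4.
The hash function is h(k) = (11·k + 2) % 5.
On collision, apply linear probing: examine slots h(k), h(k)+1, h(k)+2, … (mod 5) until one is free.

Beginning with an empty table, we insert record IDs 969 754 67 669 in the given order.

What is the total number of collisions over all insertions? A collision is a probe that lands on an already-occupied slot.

969: h=1 => slot 1
754: h=1, probe 1,2 => slot 2
67: h=4 => slot 4
669: h=1, probe 1,2,3 => slot 3
Table: [∅, 969, 754, 669, 67]

3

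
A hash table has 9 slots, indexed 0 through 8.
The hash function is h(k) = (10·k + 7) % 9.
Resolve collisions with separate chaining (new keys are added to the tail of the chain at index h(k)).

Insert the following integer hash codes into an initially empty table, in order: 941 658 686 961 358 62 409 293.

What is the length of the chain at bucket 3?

Insert 941: h=3, bucket 3 empty -> new chain.
Insert 658: h=8, bucket 8 empty -> new chain.
Insert 686: h=0, bucket 0 empty -> new chain.
Insert 961: h=5, bucket 5 empty -> new chain.
Insert 358: h=5, bucket 5 nonempty -> append to chain.
Insert 62: h=6, bucket 6 empty -> new chain.
Insert 409: h=2, bucket 2 empty -> new chain.
Insert 293: h=3, bucket 3 nonempty -> append to chain.
Final buckets:
0: 686
1: .
2: 409
3: 941 -> 293
4: .
5: 961 -> 358
6: 62
7: .
8: 658

2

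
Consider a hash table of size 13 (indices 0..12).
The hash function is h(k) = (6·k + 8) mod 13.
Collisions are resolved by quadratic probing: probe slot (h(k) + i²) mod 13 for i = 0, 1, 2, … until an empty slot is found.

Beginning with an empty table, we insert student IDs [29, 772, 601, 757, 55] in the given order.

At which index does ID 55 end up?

Insert 29: h=0, slot 0 empty => index 0.
Insert 772: h=12, slot 12 empty => index 12.
Insert 601: h=0, slot 0 occupied => index 1.
Insert 757: h=0, slots 0,1 occupied => index 4.
Insert 55: h=0, slots 0,1,4 occupied => index 9.
Table: [29, 601, ∅, ∅, 757, ∅, ∅, ∅, ∅, 55, ∅, ∅, 772]

9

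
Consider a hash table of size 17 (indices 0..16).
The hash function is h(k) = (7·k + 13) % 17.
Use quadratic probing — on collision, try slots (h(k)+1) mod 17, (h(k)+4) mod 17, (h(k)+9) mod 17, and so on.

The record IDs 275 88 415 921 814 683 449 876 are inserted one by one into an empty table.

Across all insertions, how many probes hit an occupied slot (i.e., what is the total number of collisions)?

7

275 hashes to 0; slot 0 is free → place at 0.
88 hashes to 0; 0 taken → place at 1.
415 hashes to 11; slot 11 is free → place at 11.
921 hashes to 0; 0,1 taken → place at 4.
814 hashes to 16; slot 16 is free → place at 16.
683 hashes to 0; 0,1,4 taken → place at 9.
449 hashes to 11; 11 taken → place at 12.
876 hashes to 8; slot 8 is free → place at 8.
Table: [275, 88, —, —, 921, —, —, —, 876, 683, —, 415, 449, —, —, —, 814]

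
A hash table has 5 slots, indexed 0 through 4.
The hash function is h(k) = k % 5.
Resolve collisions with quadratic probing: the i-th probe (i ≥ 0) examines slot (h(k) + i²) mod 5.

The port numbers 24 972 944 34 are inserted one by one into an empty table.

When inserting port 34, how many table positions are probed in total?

24: h=4 → slot 4
972: h=2 → slot 2
944: h=4, probe 4,0 → slot 0
34: h=4, probe 4,0,3 → slot 3
Table: [944, —, 972, 34, 24]

3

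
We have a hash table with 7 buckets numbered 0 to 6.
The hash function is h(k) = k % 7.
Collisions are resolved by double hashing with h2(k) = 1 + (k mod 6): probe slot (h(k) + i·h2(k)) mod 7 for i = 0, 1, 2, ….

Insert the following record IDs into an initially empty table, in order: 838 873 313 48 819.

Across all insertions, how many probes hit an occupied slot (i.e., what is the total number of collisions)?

838 hashes to 5; slot 5 is free → place at 5.
873 hashes to 5, h2=4; 5 taken → place at 2.
313 hashes to 5, h2=2; 5 taken → place at 0.
48 hashes to 6; slot 6 is free → place at 6.
819 hashes to 0, h2=4; 0 taken → place at 4.
Table: [313, ∅, 873, ∅, 819, 838, 48]

3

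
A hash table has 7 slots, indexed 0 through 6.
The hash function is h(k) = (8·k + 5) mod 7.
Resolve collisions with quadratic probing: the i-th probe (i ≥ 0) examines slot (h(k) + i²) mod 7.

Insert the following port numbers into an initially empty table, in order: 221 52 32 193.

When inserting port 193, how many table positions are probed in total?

3

221: h=2 → slot 2
52: h=1 → slot 1
32: h=2, probe 2,3 → slot 3
193: h=2, probe 2,3,6 → slot 6
Table: [_, 52, 221, 32, _, _, 193]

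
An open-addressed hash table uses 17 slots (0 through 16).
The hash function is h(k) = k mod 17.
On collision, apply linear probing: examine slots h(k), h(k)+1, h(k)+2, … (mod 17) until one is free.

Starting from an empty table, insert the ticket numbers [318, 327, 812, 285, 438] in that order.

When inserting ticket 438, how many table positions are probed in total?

Insert 318: h=12, slot 12 empty -> index 12.
Insert 327: h=4, slot 4 empty -> index 4.
Insert 812: h=13, slot 13 empty -> index 13.
Insert 285: h=13, slot 13 occupied -> index 14.
Insert 438: h=13, slots 13,14 occupied -> index 15.
Table: [_, _, _, _, 327, _, _, _, _, _, _, _, 318, 812, 285, 438, _]

3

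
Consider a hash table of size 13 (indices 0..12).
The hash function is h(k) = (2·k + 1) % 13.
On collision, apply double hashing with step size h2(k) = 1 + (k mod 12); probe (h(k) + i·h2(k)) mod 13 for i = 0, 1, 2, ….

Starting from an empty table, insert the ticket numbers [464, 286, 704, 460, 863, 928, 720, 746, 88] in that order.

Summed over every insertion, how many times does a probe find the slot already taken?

464: h=6 -> slot 6
286: h=1 -> slot 1
704: h=5 -> slot 5
460: h=11 -> slot 11
863: h=11, h2=12, probe 11,10 -> slot 10
928: h=11, h2=5, probe 11,3 -> slot 3
720: h=11, h2=1, probe 11,12 -> slot 12
746: h=11, h2=3, probe 11,1,4 -> slot 4
88: h=8 -> slot 8
Table: [_, 286, _, 928, 746, 704, 464, _, 88, _, 863, 460, 720]

5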